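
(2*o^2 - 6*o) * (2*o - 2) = 4*o^3 - 16*o^2 + 12*o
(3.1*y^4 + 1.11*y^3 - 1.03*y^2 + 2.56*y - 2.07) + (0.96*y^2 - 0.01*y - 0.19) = 3.1*y^4 + 1.11*y^3 - 0.0700000000000001*y^2 + 2.55*y - 2.26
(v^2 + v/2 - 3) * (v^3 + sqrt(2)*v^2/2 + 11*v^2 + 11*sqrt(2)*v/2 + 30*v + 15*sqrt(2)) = v^5 + sqrt(2)*v^4/2 + 23*v^4/2 + 23*sqrt(2)*v^3/4 + 65*v^3/2 - 18*v^2 + 65*sqrt(2)*v^2/4 - 90*v - 9*sqrt(2)*v - 45*sqrt(2)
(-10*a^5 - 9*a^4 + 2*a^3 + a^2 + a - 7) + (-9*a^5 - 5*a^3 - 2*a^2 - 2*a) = -19*a^5 - 9*a^4 - 3*a^3 - a^2 - a - 7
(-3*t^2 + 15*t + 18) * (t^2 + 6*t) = -3*t^4 - 3*t^3 + 108*t^2 + 108*t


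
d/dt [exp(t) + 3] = exp(t)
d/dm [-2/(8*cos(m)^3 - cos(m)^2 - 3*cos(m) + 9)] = 2*(-24*cos(m)^2 + 2*cos(m) + 3)*sin(m)/(8*cos(m)^3 - cos(m)^2 - 3*cos(m) + 9)^2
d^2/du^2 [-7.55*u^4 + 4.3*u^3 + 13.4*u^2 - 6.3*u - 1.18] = -90.6*u^2 + 25.8*u + 26.8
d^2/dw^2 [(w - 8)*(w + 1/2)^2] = 6*w - 14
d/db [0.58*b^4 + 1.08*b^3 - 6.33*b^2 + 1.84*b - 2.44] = 2.32*b^3 + 3.24*b^2 - 12.66*b + 1.84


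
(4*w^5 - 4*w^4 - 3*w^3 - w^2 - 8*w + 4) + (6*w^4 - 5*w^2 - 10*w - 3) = 4*w^5 + 2*w^4 - 3*w^3 - 6*w^2 - 18*w + 1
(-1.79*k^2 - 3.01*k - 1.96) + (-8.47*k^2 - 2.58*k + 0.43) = -10.26*k^2 - 5.59*k - 1.53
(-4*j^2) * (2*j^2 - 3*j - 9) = -8*j^4 + 12*j^3 + 36*j^2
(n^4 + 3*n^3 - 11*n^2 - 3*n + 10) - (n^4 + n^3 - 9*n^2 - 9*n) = 2*n^3 - 2*n^2 + 6*n + 10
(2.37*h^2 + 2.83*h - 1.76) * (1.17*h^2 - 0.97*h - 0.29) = 2.7729*h^4 + 1.0122*h^3 - 5.4916*h^2 + 0.8865*h + 0.5104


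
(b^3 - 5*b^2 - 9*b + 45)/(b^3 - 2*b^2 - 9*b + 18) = (b - 5)/(b - 2)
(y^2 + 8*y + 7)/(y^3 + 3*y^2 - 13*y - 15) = (y + 7)/(y^2 + 2*y - 15)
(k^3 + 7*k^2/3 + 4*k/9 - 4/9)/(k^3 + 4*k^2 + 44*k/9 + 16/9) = (3*k - 1)/(3*k + 4)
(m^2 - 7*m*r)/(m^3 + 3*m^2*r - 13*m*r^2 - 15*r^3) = m*(m - 7*r)/(m^3 + 3*m^2*r - 13*m*r^2 - 15*r^3)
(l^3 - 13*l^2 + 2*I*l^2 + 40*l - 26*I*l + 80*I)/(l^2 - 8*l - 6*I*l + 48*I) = (l^2 + l*(-5 + 2*I) - 10*I)/(l - 6*I)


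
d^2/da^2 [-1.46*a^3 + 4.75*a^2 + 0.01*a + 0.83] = 9.5 - 8.76*a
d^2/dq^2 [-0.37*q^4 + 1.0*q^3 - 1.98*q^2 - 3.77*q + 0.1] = -4.44*q^2 + 6.0*q - 3.96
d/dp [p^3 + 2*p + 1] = 3*p^2 + 2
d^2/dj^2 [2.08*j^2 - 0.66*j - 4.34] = 4.16000000000000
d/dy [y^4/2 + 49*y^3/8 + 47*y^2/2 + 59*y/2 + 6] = 2*y^3 + 147*y^2/8 + 47*y + 59/2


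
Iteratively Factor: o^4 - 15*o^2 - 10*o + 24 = (o - 1)*(o^3 + o^2 - 14*o - 24) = (o - 1)*(o + 3)*(o^2 - 2*o - 8) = (o - 1)*(o + 2)*(o + 3)*(o - 4)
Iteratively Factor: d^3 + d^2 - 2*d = (d - 1)*(d^2 + 2*d) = (d - 1)*(d + 2)*(d)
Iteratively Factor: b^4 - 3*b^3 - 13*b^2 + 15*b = (b + 3)*(b^3 - 6*b^2 + 5*b) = (b - 1)*(b + 3)*(b^2 - 5*b) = (b - 5)*(b - 1)*(b + 3)*(b)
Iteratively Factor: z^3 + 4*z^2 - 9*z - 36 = (z - 3)*(z^2 + 7*z + 12) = (z - 3)*(z + 4)*(z + 3)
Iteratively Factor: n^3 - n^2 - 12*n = (n)*(n^2 - n - 12) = n*(n + 3)*(n - 4)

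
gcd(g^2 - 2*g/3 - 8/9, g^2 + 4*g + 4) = 1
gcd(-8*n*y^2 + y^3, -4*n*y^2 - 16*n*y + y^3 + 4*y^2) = y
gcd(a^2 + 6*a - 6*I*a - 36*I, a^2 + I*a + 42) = a - 6*I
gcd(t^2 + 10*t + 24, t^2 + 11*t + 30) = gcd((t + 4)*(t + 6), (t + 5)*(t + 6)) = t + 6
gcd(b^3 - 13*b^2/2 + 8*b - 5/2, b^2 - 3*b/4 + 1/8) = b - 1/2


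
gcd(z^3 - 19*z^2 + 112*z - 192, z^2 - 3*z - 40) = z - 8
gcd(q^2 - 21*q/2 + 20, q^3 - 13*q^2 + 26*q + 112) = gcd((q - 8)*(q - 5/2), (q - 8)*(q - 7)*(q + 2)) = q - 8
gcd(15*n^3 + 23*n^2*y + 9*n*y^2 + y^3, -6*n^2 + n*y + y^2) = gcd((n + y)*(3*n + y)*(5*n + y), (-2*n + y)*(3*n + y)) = 3*n + y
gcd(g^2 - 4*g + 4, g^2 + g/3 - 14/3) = g - 2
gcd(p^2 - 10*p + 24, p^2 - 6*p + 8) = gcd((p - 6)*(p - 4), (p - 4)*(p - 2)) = p - 4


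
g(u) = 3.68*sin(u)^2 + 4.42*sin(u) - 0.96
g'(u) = 7.36*sin(u)*cos(u) + 4.42*cos(u)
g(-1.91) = -1.86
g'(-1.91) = 0.84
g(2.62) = 2.16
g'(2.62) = -7.01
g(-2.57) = -2.27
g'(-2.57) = -0.37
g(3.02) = -0.37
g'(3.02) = -5.27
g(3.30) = -1.57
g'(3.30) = -3.22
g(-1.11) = -1.97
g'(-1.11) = -0.97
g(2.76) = 1.20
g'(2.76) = -6.65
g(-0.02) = -1.05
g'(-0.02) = 4.27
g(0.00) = -0.96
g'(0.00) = 4.42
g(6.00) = -1.91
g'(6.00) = 2.27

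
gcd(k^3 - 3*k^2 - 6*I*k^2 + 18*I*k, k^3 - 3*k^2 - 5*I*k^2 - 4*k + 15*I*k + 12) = k - 3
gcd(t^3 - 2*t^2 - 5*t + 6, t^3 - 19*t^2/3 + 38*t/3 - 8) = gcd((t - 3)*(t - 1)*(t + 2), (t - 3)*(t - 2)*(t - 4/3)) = t - 3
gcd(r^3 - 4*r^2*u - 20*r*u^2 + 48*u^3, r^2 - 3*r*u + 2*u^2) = r - 2*u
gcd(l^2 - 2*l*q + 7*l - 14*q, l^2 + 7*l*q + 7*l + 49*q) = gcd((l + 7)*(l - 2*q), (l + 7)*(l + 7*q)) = l + 7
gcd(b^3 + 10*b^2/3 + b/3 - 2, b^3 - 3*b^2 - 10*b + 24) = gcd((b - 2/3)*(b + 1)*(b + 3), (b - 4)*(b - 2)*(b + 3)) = b + 3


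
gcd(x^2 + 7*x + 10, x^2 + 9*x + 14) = x + 2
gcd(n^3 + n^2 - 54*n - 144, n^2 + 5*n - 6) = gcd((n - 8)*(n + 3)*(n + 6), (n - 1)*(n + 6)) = n + 6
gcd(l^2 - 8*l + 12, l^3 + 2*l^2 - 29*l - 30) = 1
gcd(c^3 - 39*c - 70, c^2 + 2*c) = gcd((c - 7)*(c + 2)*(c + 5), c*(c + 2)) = c + 2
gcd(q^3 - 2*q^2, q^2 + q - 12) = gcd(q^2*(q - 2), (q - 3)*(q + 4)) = 1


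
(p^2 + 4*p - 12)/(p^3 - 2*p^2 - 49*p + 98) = (p + 6)/(p^2 - 49)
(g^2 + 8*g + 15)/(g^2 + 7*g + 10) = (g + 3)/(g + 2)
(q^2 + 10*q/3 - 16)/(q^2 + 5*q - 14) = (q^2 + 10*q/3 - 16)/(q^2 + 5*q - 14)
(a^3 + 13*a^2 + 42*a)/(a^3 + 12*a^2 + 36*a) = (a + 7)/(a + 6)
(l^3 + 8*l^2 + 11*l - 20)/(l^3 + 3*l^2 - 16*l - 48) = (l^2 + 4*l - 5)/(l^2 - l - 12)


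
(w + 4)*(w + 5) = w^2 + 9*w + 20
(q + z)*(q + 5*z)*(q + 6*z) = q^3 + 12*q^2*z + 41*q*z^2 + 30*z^3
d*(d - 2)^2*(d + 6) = d^4 + 2*d^3 - 20*d^2 + 24*d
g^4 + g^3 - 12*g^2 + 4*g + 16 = (g - 2)^2*(g + 1)*(g + 4)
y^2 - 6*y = y*(y - 6)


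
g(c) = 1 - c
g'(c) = -1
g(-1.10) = 2.10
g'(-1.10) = -1.00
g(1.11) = -0.11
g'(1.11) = -1.00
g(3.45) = -2.45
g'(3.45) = -1.00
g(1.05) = -0.05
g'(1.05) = -1.00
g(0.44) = 0.56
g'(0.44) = -1.00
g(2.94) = -1.94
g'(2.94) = -1.00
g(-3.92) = 4.92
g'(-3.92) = -1.00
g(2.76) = -1.76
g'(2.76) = -1.00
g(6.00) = -5.00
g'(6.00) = -1.00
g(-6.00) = 7.00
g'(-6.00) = -1.00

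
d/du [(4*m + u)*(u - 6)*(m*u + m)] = m*(8*m*u - 20*m + 3*u^2 - 10*u - 6)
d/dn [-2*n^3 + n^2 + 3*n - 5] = -6*n^2 + 2*n + 3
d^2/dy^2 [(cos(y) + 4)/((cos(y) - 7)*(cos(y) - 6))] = (-29*(1 - cos(y)^2)^2 - cos(y)^5 + 410*cos(y)^3 - 584*cos(y)^2 - 4512*cos(y) + 2137)/((cos(y) - 7)^3*(cos(y) - 6)^3)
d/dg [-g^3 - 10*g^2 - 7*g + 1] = -3*g^2 - 20*g - 7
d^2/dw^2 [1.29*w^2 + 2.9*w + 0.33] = 2.58000000000000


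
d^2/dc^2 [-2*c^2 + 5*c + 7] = -4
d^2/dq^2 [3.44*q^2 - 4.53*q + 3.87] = 6.88000000000000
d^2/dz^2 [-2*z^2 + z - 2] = -4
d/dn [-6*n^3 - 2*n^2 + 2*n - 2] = -18*n^2 - 4*n + 2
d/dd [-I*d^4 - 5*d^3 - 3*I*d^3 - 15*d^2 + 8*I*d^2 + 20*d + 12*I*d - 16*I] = -4*I*d^3 + d^2*(-15 - 9*I) + d*(-30 + 16*I) + 20 + 12*I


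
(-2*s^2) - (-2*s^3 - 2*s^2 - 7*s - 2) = 2*s^3 + 7*s + 2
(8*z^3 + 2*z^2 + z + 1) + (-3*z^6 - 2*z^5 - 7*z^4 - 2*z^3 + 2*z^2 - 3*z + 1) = -3*z^6 - 2*z^5 - 7*z^4 + 6*z^3 + 4*z^2 - 2*z + 2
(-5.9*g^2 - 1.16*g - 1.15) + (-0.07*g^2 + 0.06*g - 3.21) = -5.97*g^2 - 1.1*g - 4.36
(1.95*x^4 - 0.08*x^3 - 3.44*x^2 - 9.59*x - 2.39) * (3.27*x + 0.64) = 6.3765*x^5 + 0.9864*x^4 - 11.3*x^3 - 33.5609*x^2 - 13.9529*x - 1.5296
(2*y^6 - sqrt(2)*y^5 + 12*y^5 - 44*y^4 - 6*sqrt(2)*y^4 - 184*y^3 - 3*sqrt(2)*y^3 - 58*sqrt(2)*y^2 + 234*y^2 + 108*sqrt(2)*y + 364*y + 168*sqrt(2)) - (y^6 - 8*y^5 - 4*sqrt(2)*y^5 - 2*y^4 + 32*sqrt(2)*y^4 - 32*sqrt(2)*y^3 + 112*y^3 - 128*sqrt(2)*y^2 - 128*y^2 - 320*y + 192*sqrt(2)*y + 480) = y^6 + 3*sqrt(2)*y^5 + 20*y^5 - 38*sqrt(2)*y^4 - 42*y^4 - 296*y^3 + 29*sqrt(2)*y^3 + 70*sqrt(2)*y^2 + 362*y^2 - 84*sqrt(2)*y + 684*y - 480 + 168*sqrt(2)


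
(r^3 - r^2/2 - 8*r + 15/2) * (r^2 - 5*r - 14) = r^5 - 11*r^4/2 - 39*r^3/2 + 109*r^2/2 + 149*r/2 - 105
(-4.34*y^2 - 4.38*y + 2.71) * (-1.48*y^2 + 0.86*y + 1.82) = 6.4232*y^4 + 2.75*y^3 - 15.6764*y^2 - 5.641*y + 4.9322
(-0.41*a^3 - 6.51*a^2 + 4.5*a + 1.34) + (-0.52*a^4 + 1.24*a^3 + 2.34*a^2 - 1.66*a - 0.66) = -0.52*a^4 + 0.83*a^3 - 4.17*a^2 + 2.84*a + 0.68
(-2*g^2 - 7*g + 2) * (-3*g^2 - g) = 6*g^4 + 23*g^3 + g^2 - 2*g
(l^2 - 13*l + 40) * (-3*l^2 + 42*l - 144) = -3*l^4 + 81*l^3 - 810*l^2 + 3552*l - 5760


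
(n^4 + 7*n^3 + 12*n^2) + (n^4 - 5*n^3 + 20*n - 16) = 2*n^4 + 2*n^3 + 12*n^2 + 20*n - 16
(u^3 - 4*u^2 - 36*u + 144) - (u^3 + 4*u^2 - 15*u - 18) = -8*u^2 - 21*u + 162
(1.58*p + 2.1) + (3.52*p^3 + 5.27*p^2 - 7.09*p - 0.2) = 3.52*p^3 + 5.27*p^2 - 5.51*p + 1.9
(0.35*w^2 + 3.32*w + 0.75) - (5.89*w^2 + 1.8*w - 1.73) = -5.54*w^2 + 1.52*w + 2.48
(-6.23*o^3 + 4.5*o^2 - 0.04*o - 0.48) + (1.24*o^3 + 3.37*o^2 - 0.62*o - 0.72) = -4.99*o^3 + 7.87*o^2 - 0.66*o - 1.2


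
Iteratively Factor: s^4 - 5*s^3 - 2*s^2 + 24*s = (s)*(s^3 - 5*s^2 - 2*s + 24) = s*(s - 3)*(s^2 - 2*s - 8) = s*(s - 3)*(s + 2)*(s - 4)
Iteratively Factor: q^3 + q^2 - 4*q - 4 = (q + 1)*(q^2 - 4) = (q - 2)*(q + 1)*(q + 2)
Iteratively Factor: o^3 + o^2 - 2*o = (o + 2)*(o^2 - o) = (o - 1)*(o + 2)*(o)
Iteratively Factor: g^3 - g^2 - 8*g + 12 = (g - 2)*(g^2 + g - 6) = (g - 2)^2*(g + 3)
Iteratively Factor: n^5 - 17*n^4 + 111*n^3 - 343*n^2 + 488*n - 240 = (n - 1)*(n^4 - 16*n^3 + 95*n^2 - 248*n + 240) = (n - 5)*(n - 1)*(n^3 - 11*n^2 + 40*n - 48) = (n - 5)*(n - 3)*(n - 1)*(n^2 - 8*n + 16) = (n - 5)*(n - 4)*(n - 3)*(n - 1)*(n - 4)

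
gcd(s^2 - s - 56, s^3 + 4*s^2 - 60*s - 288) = s - 8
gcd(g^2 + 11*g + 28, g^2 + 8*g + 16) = g + 4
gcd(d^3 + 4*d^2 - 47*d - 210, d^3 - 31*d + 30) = d + 6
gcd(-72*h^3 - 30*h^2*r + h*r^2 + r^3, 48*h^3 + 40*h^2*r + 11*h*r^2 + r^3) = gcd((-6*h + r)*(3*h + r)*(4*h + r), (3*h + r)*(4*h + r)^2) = 12*h^2 + 7*h*r + r^2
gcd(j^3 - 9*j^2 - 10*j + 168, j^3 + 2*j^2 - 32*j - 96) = j^2 - 2*j - 24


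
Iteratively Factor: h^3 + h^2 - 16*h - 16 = (h - 4)*(h^2 + 5*h + 4) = (h - 4)*(h + 4)*(h + 1)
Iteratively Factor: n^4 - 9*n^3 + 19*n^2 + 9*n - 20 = (n - 4)*(n^3 - 5*n^2 - n + 5) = (n - 4)*(n - 1)*(n^2 - 4*n - 5) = (n - 5)*(n - 4)*(n - 1)*(n + 1)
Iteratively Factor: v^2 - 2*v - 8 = (v + 2)*(v - 4)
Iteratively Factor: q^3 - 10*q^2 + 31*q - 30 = (q - 5)*(q^2 - 5*q + 6) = (q - 5)*(q - 2)*(q - 3)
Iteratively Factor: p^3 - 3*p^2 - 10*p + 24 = (p - 2)*(p^2 - p - 12) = (p - 4)*(p - 2)*(p + 3)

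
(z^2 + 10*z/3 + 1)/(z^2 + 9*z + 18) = (z + 1/3)/(z + 6)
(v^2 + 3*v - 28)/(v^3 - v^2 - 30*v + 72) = (v + 7)/(v^2 + 3*v - 18)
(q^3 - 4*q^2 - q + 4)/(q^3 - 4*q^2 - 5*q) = (q^2 - 5*q + 4)/(q*(q - 5))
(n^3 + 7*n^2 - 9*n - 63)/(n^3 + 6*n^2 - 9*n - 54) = (n + 7)/(n + 6)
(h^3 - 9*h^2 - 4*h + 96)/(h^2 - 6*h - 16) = (h^2 - h - 12)/(h + 2)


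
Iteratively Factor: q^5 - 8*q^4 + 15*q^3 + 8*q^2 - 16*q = (q - 4)*(q^4 - 4*q^3 - q^2 + 4*q) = (q - 4)*(q - 1)*(q^3 - 3*q^2 - 4*q) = (q - 4)*(q - 1)*(q + 1)*(q^2 - 4*q) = q*(q - 4)*(q - 1)*(q + 1)*(q - 4)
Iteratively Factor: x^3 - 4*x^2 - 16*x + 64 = (x - 4)*(x^2 - 16) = (x - 4)*(x + 4)*(x - 4)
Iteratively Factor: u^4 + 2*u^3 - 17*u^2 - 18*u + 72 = (u + 3)*(u^3 - u^2 - 14*u + 24) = (u - 2)*(u + 3)*(u^2 + u - 12) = (u - 3)*(u - 2)*(u + 3)*(u + 4)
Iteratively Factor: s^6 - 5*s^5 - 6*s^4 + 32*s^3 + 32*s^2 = (s + 2)*(s^5 - 7*s^4 + 8*s^3 + 16*s^2) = (s + 1)*(s + 2)*(s^4 - 8*s^3 + 16*s^2) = s*(s + 1)*(s + 2)*(s^3 - 8*s^2 + 16*s) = s*(s - 4)*(s + 1)*(s + 2)*(s^2 - 4*s) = s^2*(s - 4)*(s + 1)*(s + 2)*(s - 4)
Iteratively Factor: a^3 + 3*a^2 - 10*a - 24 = (a - 3)*(a^2 + 6*a + 8) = (a - 3)*(a + 4)*(a + 2)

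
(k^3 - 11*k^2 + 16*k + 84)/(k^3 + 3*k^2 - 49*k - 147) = (k^2 - 4*k - 12)/(k^2 + 10*k + 21)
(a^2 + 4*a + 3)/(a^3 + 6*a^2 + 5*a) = (a + 3)/(a*(a + 5))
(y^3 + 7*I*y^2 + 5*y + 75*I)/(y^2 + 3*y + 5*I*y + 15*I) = (y^2 + 2*I*y + 15)/(y + 3)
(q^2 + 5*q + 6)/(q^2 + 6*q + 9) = (q + 2)/(q + 3)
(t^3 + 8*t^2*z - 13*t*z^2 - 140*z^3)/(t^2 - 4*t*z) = t + 12*z + 35*z^2/t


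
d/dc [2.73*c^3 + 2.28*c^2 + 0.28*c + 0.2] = 8.19*c^2 + 4.56*c + 0.28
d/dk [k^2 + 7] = 2*k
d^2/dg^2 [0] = 0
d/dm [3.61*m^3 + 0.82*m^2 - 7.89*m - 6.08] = 10.83*m^2 + 1.64*m - 7.89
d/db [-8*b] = -8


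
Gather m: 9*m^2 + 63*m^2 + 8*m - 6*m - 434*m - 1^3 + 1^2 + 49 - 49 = 72*m^2 - 432*m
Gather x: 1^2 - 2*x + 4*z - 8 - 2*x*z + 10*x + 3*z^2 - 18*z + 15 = x*(8 - 2*z) + 3*z^2 - 14*z + 8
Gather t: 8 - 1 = 7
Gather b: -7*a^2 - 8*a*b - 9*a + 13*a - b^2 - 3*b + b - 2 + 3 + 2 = -7*a^2 + 4*a - b^2 + b*(-8*a - 2) + 3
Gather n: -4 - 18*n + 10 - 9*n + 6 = 12 - 27*n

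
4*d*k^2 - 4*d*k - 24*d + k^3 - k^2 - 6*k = (4*d + k)*(k - 3)*(k + 2)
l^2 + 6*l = l*(l + 6)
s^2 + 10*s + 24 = (s + 4)*(s + 6)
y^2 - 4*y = y*(y - 4)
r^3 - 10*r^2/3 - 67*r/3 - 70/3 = (r - 7)*(r + 5/3)*(r + 2)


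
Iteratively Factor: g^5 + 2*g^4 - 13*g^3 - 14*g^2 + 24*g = (g - 1)*(g^4 + 3*g^3 - 10*g^2 - 24*g) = (g - 1)*(g + 2)*(g^3 + g^2 - 12*g) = (g - 1)*(g + 2)*(g + 4)*(g^2 - 3*g) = g*(g - 1)*(g + 2)*(g + 4)*(g - 3)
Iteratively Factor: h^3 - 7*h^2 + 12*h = (h - 4)*(h^2 - 3*h) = (h - 4)*(h - 3)*(h)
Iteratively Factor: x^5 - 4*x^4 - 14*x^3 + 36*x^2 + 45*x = (x + 3)*(x^4 - 7*x^3 + 7*x^2 + 15*x) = (x - 3)*(x + 3)*(x^3 - 4*x^2 - 5*x) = (x - 5)*(x - 3)*(x + 3)*(x^2 + x) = (x - 5)*(x - 3)*(x + 1)*(x + 3)*(x)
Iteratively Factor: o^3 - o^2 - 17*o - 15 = (o + 1)*(o^2 - 2*o - 15) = (o - 5)*(o + 1)*(o + 3)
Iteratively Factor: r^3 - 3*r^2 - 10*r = (r - 5)*(r^2 + 2*r) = r*(r - 5)*(r + 2)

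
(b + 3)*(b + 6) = b^2 + 9*b + 18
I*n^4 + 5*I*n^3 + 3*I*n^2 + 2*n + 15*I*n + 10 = (n + 5)*(n - I)*(n + 2*I)*(I*n + 1)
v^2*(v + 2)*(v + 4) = v^4 + 6*v^3 + 8*v^2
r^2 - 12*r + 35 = (r - 7)*(r - 5)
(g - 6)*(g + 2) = g^2 - 4*g - 12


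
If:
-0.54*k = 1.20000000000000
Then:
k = -2.22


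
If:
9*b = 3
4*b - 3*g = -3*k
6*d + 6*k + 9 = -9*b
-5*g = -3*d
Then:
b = 1/3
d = -35/36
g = -7/12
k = -37/36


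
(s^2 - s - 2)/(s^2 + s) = (s - 2)/s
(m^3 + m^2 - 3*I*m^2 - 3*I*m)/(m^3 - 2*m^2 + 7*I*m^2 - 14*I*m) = (m^2 + m*(1 - 3*I) - 3*I)/(m^2 + m*(-2 + 7*I) - 14*I)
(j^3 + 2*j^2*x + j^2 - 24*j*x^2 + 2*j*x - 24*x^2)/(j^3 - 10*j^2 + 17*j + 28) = (j^2 + 2*j*x - 24*x^2)/(j^2 - 11*j + 28)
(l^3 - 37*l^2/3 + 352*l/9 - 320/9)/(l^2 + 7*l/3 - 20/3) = (3*l^2 - 32*l + 64)/(3*(l + 4))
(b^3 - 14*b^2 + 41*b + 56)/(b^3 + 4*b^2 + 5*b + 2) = (b^2 - 15*b + 56)/(b^2 + 3*b + 2)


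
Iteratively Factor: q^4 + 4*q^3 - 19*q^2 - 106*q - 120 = (q + 2)*(q^3 + 2*q^2 - 23*q - 60) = (q + 2)*(q + 3)*(q^2 - q - 20) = (q + 2)*(q + 3)*(q + 4)*(q - 5)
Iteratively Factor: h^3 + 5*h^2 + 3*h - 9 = (h - 1)*(h^2 + 6*h + 9) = (h - 1)*(h + 3)*(h + 3)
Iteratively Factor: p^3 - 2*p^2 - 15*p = (p)*(p^2 - 2*p - 15) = p*(p + 3)*(p - 5)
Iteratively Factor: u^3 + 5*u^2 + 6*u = (u + 2)*(u^2 + 3*u) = (u + 2)*(u + 3)*(u)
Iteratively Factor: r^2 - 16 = (r + 4)*(r - 4)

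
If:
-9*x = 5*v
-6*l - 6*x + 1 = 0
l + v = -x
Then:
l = 2/27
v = -1/6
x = 5/54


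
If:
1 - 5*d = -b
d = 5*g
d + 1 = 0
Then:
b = -6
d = -1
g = -1/5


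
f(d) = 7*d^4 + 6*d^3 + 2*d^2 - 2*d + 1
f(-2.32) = 144.27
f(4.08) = 2373.36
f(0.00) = 1.00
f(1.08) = 18.25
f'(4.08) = 2215.64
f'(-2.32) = -264.04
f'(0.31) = 1.80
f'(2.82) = 780.34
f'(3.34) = 1255.43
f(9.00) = 50446.00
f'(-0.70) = -5.58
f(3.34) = 1111.32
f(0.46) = 1.40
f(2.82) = 588.50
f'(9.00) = 21904.00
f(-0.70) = 3.00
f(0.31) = 0.82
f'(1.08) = 58.59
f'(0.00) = -2.00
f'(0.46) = 6.37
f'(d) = 28*d^3 + 18*d^2 + 4*d - 2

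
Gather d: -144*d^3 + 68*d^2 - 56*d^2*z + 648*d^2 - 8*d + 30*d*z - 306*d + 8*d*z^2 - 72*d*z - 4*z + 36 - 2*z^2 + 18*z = -144*d^3 + d^2*(716 - 56*z) + d*(8*z^2 - 42*z - 314) - 2*z^2 + 14*z + 36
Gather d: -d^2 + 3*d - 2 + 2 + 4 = -d^2 + 3*d + 4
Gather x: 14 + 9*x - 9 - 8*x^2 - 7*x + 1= -8*x^2 + 2*x + 6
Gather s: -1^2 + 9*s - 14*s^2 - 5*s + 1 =-14*s^2 + 4*s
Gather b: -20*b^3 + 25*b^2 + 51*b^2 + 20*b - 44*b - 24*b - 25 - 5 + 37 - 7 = -20*b^3 + 76*b^2 - 48*b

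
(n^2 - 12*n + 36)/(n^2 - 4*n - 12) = (n - 6)/(n + 2)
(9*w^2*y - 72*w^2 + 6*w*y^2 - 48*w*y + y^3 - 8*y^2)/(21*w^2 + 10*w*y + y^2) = (3*w*y - 24*w + y^2 - 8*y)/(7*w + y)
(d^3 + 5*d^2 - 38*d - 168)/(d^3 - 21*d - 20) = (d^2 + d - 42)/(d^2 - 4*d - 5)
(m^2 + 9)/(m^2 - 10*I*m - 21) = (m + 3*I)/(m - 7*I)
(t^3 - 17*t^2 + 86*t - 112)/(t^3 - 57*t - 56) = (t^2 - 9*t + 14)/(t^2 + 8*t + 7)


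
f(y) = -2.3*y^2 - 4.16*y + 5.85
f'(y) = -4.6*y - 4.16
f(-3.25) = -4.92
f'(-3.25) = 10.79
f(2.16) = -13.87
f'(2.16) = -14.10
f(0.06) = 5.59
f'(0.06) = -4.44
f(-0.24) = 6.72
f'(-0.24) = -3.06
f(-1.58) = 6.68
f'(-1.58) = 3.11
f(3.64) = -39.77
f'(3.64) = -20.90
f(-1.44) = 7.07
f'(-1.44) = 2.46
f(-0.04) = 6.01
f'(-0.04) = -3.98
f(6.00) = -101.91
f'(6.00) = -31.76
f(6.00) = -101.91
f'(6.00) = -31.76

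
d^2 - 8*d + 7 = (d - 7)*(d - 1)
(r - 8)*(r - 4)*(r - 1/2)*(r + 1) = r^4 - 23*r^3/2 + 51*r^2/2 + 22*r - 16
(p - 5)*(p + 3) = p^2 - 2*p - 15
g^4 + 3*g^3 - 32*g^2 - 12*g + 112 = (g - 4)*(g - 2)*(g + 2)*(g + 7)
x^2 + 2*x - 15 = (x - 3)*(x + 5)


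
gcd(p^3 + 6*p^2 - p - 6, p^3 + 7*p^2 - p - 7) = p^2 - 1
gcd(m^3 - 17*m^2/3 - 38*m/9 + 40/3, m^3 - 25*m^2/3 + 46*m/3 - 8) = m^2 - 22*m/3 + 8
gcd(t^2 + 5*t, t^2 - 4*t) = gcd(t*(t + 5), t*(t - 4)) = t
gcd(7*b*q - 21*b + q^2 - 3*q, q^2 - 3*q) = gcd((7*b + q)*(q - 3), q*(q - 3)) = q - 3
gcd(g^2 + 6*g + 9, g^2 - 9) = g + 3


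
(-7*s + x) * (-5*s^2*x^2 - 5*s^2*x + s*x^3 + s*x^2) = 35*s^3*x^2 + 35*s^3*x - 12*s^2*x^3 - 12*s^2*x^2 + s*x^4 + s*x^3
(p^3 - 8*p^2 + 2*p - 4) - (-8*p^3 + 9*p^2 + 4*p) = 9*p^3 - 17*p^2 - 2*p - 4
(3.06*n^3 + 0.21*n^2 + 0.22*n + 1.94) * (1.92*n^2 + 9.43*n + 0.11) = 5.8752*n^5 + 29.259*n^4 + 2.7393*n^3 + 5.8225*n^2 + 18.3184*n + 0.2134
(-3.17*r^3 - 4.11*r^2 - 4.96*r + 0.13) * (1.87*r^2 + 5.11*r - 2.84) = -5.9279*r^5 - 23.8844*r^4 - 21.2745*r^3 - 13.4301*r^2 + 14.7507*r - 0.3692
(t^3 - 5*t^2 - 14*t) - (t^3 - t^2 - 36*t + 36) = -4*t^2 + 22*t - 36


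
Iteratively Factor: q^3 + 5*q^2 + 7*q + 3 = (q + 1)*(q^2 + 4*q + 3) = (q + 1)^2*(q + 3)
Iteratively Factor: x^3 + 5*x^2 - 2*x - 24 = (x + 3)*(x^2 + 2*x - 8) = (x - 2)*(x + 3)*(x + 4)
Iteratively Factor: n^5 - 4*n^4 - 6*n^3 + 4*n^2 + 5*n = (n - 1)*(n^4 - 3*n^3 - 9*n^2 - 5*n) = (n - 1)*(n + 1)*(n^3 - 4*n^2 - 5*n) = n*(n - 1)*(n + 1)*(n^2 - 4*n - 5) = n*(n - 1)*(n + 1)^2*(n - 5)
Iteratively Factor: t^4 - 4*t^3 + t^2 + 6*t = (t - 2)*(t^3 - 2*t^2 - 3*t) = (t - 3)*(t - 2)*(t^2 + t) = (t - 3)*(t - 2)*(t + 1)*(t)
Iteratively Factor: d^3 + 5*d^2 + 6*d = (d)*(d^2 + 5*d + 6) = d*(d + 3)*(d + 2)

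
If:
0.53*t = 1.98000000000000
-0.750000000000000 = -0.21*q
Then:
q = 3.57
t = 3.74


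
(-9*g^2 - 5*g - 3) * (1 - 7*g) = 63*g^3 + 26*g^2 + 16*g - 3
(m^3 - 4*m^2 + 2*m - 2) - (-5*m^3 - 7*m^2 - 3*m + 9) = 6*m^3 + 3*m^2 + 5*m - 11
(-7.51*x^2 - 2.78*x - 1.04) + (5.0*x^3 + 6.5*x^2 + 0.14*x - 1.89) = 5.0*x^3 - 1.01*x^2 - 2.64*x - 2.93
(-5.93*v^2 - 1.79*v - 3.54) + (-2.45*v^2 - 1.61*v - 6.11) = -8.38*v^2 - 3.4*v - 9.65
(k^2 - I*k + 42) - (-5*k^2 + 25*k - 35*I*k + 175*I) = 6*k^2 - 25*k + 34*I*k + 42 - 175*I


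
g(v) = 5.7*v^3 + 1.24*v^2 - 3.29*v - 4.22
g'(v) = 17.1*v^2 + 2.48*v - 3.29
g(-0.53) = -2.98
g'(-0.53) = 0.20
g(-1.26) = -9.51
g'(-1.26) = 20.73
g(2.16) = 51.90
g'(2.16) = 81.85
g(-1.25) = -9.30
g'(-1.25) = 20.33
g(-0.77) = -3.55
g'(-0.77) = 4.94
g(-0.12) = -3.82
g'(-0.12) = -3.34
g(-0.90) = -4.41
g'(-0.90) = 8.33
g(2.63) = 99.40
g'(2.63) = 121.51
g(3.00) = 150.97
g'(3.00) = 158.05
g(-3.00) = -137.09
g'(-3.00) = 143.17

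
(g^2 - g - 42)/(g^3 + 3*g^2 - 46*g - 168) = 1/(g + 4)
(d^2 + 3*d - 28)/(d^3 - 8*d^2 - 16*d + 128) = (d + 7)/(d^2 - 4*d - 32)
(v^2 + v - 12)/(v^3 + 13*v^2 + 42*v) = (v^2 + v - 12)/(v*(v^2 + 13*v + 42))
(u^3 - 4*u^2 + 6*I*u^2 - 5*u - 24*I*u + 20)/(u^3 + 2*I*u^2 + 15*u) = (u^2 + u*(-4 + I) - 4*I)/(u*(u - 3*I))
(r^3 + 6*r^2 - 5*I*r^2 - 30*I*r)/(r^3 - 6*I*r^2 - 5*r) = (r + 6)/(r - I)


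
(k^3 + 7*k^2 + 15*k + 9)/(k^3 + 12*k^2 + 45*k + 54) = (k + 1)/(k + 6)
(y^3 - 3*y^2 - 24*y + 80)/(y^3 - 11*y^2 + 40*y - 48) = (y + 5)/(y - 3)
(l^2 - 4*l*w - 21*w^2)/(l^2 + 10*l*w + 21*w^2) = (l - 7*w)/(l + 7*w)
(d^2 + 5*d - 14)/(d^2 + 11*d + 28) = (d - 2)/(d + 4)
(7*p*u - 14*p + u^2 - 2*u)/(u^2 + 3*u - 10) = (7*p + u)/(u + 5)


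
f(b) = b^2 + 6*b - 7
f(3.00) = 20.00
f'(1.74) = 9.48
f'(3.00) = 12.00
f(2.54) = 14.69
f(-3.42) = -15.82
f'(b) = 2*b + 6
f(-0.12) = -7.71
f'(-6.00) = -6.00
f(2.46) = 13.81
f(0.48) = -3.89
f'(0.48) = 6.96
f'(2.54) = 11.08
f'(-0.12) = 5.76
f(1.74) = 6.47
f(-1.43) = -13.54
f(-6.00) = -7.00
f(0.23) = -5.57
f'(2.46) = 10.92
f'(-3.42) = -0.84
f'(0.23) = 6.46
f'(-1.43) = 3.14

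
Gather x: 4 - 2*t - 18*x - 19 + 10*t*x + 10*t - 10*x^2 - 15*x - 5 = 8*t - 10*x^2 + x*(10*t - 33) - 20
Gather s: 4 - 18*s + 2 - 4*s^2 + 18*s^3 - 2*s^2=18*s^3 - 6*s^2 - 18*s + 6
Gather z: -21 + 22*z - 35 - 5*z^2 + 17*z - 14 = -5*z^2 + 39*z - 70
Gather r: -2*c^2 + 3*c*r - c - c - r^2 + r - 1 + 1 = -2*c^2 - 2*c - r^2 + r*(3*c + 1)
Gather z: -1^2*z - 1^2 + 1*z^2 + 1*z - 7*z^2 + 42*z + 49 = -6*z^2 + 42*z + 48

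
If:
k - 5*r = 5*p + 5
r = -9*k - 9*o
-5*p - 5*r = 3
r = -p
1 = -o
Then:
No Solution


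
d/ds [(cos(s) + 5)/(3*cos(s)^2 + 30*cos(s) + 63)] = (cos(s)^2 + 10*cos(s) + 29)*sin(s)/(3*(cos(s)^2 + 10*cos(s) + 21)^2)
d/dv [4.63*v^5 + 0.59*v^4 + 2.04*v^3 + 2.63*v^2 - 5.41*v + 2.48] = 23.15*v^4 + 2.36*v^3 + 6.12*v^2 + 5.26*v - 5.41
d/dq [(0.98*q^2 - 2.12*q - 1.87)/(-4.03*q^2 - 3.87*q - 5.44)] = (-12.3362*q^2 - 25.7346*q + 4.2959)/(16.2409*q^4 + 31.1922*q^3 + 58.8233*q^2 + 42.1056*q + 29.5936)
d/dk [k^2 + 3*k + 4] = 2*k + 3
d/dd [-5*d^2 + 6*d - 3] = 6 - 10*d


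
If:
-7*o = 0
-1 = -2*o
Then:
No Solution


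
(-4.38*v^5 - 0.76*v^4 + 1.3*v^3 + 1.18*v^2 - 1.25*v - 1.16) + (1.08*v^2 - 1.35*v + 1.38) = -4.38*v^5 - 0.76*v^4 + 1.3*v^3 + 2.26*v^2 - 2.6*v + 0.22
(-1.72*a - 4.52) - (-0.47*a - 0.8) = -1.25*a - 3.72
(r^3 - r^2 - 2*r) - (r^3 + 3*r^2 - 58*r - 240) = -4*r^2 + 56*r + 240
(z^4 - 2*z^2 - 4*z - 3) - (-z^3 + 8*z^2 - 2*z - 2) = z^4 + z^3 - 10*z^2 - 2*z - 1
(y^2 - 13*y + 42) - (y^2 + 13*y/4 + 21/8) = 315/8 - 65*y/4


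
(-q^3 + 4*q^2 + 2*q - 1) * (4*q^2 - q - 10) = -4*q^5 + 17*q^4 + 14*q^3 - 46*q^2 - 19*q + 10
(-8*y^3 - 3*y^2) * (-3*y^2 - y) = 24*y^5 + 17*y^4 + 3*y^3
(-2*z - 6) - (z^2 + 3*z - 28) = -z^2 - 5*z + 22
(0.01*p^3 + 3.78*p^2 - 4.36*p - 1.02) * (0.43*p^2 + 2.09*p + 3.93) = 0.0043*p^5 + 1.6463*p^4 + 6.0647*p^3 + 5.3044*p^2 - 19.2666*p - 4.0086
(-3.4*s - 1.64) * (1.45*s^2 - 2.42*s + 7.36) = -4.93*s^3 + 5.85*s^2 - 21.0552*s - 12.0704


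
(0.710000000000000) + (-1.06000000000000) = -0.350000000000000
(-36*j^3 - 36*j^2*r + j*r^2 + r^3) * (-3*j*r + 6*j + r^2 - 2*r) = 108*j^4*r - 216*j^4 + 72*j^3*r^2 - 144*j^3*r - 39*j^2*r^3 + 78*j^2*r^2 - 2*j*r^4 + 4*j*r^3 + r^5 - 2*r^4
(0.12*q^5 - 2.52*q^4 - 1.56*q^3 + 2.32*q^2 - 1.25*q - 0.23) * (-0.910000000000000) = -0.1092*q^5 + 2.2932*q^4 + 1.4196*q^3 - 2.1112*q^2 + 1.1375*q + 0.2093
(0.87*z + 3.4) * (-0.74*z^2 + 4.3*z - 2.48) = -0.6438*z^3 + 1.225*z^2 + 12.4624*z - 8.432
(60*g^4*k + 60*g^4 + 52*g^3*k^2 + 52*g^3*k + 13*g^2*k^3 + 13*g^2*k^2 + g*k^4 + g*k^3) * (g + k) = 60*g^5*k + 60*g^5 + 112*g^4*k^2 + 112*g^4*k + 65*g^3*k^3 + 65*g^3*k^2 + 14*g^2*k^4 + 14*g^2*k^3 + g*k^5 + g*k^4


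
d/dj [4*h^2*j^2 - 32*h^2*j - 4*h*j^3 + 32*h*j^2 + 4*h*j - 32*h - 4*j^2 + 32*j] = 8*h^2*j - 32*h^2 - 12*h*j^2 + 64*h*j + 4*h - 8*j + 32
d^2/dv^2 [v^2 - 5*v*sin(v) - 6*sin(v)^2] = 5*v*sin(v) + 24*sin(v)^2 - 10*cos(v) - 10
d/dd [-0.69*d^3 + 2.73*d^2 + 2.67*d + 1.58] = -2.07*d^2 + 5.46*d + 2.67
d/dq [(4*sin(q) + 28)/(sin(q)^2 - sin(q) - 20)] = -4*(sin(q)^2 + 14*sin(q) + 13)*cos(q)/(sin(q) + cos(q)^2 + 19)^2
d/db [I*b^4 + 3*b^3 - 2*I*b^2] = b*(4*I*b^2 + 9*b - 4*I)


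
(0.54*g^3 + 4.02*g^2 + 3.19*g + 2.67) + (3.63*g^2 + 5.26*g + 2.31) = 0.54*g^3 + 7.65*g^2 + 8.45*g + 4.98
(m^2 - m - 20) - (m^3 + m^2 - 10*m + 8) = -m^3 + 9*m - 28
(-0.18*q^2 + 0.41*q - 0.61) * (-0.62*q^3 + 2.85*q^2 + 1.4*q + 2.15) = 0.1116*q^5 - 0.7672*q^4 + 1.2947*q^3 - 1.5515*q^2 + 0.0275*q - 1.3115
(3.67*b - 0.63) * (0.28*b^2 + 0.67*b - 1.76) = 1.0276*b^3 + 2.2825*b^2 - 6.8813*b + 1.1088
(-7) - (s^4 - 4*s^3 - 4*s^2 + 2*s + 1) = -s^4 + 4*s^3 + 4*s^2 - 2*s - 8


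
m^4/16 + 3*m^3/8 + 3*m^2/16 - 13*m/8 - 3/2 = (m/4 + 1/4)*(m/4 + 1)*(m - 2)*(m + 3)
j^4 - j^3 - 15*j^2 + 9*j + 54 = (j - 3)^2*(j + 2)*(j + 3)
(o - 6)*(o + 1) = o^2 - 5*o - 6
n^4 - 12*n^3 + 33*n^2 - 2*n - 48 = (n - 8)*(n - 3)*(n - 2)*(n + 1)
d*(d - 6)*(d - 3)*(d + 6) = d^4 - 3*d^3 - 36*d^2 + 108*d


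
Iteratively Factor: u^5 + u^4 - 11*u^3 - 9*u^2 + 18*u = (u - 1)*(u^4 + 2*u^3 - 9*u^2 - 18*u) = (u - 3)*(u - 1)*(u^3 + 5*u^2 + 6*u) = (u - 3)*(u - 1)*(u + 2)*(u^2 + 3*u) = (u - 3)*(u - 1)*(u + 2)*(u + 3)*(u)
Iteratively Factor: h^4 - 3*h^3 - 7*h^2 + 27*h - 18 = (h - 1)*(h^3 - 2*h^2 - 9*h + 18) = (h - 1)*(h + 3)*(h^2 - 5*h + 6) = (h - 2)*(h - 1)*(h + 3)*(h - 3)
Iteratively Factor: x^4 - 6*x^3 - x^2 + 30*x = (x - 5)*(x^3 - x^2 - 6*x) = (x - 5)*(x + 2)*(x^2 - 3*x) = x*(x - 5)*(x + 2)*(x - 3)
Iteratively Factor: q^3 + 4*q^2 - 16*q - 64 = (q + 4)*(q^2 - 16) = (q - 4)*(q + 4)*(q + 4)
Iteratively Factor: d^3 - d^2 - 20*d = (d)*(d^2 - d - 20) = d*(d - 5)*(d + 4)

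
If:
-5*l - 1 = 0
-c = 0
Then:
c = 0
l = -1/5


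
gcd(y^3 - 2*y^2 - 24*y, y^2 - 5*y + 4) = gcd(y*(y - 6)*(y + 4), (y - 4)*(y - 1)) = 1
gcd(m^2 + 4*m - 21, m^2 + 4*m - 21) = m^2 + 4*m - 21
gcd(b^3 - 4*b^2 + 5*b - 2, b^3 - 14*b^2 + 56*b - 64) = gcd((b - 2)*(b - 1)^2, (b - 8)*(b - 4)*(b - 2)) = b - 2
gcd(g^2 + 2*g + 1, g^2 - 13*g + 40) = 1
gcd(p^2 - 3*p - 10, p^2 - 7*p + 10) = p - 5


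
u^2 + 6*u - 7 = (u - 1)*(u + 7)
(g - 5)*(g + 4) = g^2 - g - 20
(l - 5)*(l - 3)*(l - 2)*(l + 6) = l^4 - 4*l^3 - 29*l^2 + 156*l - 180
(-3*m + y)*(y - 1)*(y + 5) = -3*m*y^2 - 12*m*y + 15*m + y^3 + 4*y^2 - 5*y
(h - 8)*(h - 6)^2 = h^3 - 20*h^2 + 132*h - 288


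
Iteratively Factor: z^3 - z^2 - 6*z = (z - 3)*(z^2 + 2*z) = z*(z - 3)*(z + 2)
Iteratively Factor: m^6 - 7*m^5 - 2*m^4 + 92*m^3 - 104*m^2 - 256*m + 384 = (m + 3)*(m^5 - 10*m^4 + 28*m^3 + 8*m^2 - 128*m + 128) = (m - 2)*(m + 3)*(m^4 - 8*m^3 + 12*m^2 + 32*m - 64) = (m - 2)*(m + 2)*(m + 3)*(m^3 - 10*m^2 + 32*m - 32) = (m - 4)*(m - 2)*(m + 2)*(m + 3)*(m^2 - 6*m + 8) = (m - 4)*(m - 2)^2*(m + 2)*(m + 3)*(m - 4)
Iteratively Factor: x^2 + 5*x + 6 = (x + 2)*(x + 3)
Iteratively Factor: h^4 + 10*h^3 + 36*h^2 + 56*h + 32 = (h + 4)*(h^3 + 6*h^2 + 12*h + 8) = (h + 2)*(h + 4)*(h^2 + 4*h + 4) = (h + 2)^2*(h + 4)*(h + 2)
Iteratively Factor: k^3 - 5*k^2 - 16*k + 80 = (k + 4)*(k^2 - 9*k + 20) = (k - 4)*(k + 4)*(k - 5)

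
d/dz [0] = 0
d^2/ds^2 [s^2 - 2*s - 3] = 2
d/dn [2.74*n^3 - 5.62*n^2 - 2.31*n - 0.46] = 8.22*n^2 - 11.24*n - 2.31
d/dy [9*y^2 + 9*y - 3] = 18*y + 9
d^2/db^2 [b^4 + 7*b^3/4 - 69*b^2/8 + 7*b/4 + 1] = 12*b^2 + 21*b/2 - 69/4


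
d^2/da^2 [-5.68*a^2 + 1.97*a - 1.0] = -11.3600000000000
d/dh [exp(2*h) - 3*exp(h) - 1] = (2*exp(h) - 3)*exp(h)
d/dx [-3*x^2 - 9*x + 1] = -6*x - 9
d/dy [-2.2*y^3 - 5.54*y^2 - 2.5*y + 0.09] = -6.6*y^2 - 11.08*y - 2.5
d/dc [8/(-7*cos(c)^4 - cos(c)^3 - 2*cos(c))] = 8*(-28*cos(c)^3 - 3*cos(c)^2 - 2)*sin(c)/((7*cos(c)^3 + cos(c)^2 + 2)^2*cos(c)^2)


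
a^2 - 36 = (a - 6)*(a + 6)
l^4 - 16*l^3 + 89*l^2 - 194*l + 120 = (l - 6)*(l - 5)*(l - 4)*(l - 1)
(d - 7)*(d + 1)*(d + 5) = d^3 - d^2 - 37*d - 35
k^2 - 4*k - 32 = (k - 8)*(k + 4)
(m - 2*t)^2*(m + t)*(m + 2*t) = m^4 - m^3*t - 6*m^2*t^2 + 4*m*t^3 + 8*t^4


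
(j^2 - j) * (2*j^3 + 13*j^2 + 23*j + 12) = 2*j^5 + 11*j^4 + 10*j^3 - 11*j^2 - 12*j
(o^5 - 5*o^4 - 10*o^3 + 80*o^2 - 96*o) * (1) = o^5 - 5*o^4 - 10*o^3 + 80*o^2 - 96*o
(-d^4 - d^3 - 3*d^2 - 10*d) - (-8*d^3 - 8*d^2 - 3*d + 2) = -d^4 + 7*d^3 + 5*d^2 - 7*d - 2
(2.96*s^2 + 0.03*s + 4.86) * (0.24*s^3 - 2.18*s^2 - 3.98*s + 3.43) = 0.7104*s^5 - 6.4456*s^4 - 10.6798*s^3 - 0.561400000000001*s^2 - 19.2399*s + 16.6698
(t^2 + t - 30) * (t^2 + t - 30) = t^4 + 2*t^3 - 59*t^2 - 60*t + 900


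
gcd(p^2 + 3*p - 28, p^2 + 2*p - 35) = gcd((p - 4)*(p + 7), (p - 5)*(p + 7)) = p + 7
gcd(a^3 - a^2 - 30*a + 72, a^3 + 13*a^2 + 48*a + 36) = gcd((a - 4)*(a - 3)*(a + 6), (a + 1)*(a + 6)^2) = a + 6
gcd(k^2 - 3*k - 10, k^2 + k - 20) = 1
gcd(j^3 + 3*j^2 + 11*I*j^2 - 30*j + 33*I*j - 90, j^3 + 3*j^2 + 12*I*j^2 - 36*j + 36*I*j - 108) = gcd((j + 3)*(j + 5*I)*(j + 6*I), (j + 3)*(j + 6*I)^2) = j^2 + j*(3 + 6*I) + 18*I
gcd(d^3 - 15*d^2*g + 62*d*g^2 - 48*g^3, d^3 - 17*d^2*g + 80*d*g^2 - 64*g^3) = d^2 - 9*d*g + 8*g^2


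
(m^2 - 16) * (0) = 0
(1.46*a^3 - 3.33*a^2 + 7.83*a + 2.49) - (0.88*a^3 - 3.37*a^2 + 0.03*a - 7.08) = 0.58*a^3 + 0.04*a^2 + 7.8*a + 9.57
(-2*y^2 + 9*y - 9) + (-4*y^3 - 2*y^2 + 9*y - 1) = -4*y^3 - 4*y^2 + 18*y - 10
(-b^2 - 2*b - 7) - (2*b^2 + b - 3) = -3*b^2 - 3*b - 4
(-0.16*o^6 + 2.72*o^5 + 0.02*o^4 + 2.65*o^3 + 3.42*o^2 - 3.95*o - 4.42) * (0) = 0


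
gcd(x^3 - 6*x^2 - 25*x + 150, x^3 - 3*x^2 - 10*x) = x - 5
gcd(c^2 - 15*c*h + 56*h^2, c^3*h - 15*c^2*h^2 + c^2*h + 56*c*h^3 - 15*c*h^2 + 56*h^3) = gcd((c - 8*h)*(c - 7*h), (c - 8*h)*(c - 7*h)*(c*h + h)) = c^2 - 15*c*h + 56*h^2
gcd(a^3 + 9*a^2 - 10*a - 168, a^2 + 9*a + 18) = a + 6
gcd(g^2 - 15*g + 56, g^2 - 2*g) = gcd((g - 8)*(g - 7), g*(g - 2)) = 1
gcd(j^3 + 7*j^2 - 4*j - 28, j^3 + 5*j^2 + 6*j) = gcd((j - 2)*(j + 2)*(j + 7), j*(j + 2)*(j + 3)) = j + 2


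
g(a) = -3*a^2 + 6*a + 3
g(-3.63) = -58.31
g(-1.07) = -6.85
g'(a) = 6 - 6*a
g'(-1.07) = 12.42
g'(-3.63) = 27.78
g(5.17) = -46.17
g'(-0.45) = 8.70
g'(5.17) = -25.02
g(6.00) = -69.00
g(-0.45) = -0.31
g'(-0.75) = 10.50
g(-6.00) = -141.00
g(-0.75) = -3.19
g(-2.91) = -39.86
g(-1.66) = -15.23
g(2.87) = -4.49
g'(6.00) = -30.00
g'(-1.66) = 15.96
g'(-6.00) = 42.00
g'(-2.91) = 23.46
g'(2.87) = -11.22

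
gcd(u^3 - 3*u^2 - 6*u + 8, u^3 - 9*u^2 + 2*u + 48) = u + 2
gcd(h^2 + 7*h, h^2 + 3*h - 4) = 1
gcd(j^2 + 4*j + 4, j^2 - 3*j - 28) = 1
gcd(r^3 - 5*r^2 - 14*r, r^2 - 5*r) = r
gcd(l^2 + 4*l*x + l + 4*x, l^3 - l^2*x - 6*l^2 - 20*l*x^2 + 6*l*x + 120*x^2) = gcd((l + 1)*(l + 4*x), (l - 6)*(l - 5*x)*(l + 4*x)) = l + 4*x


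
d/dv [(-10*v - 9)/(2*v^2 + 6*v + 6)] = (10*v^2 + 18*v - 3)/(2*(v^4 + 6*v^3 + 15*v^2 + 18*v + 9))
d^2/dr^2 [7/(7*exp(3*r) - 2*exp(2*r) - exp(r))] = 7*((-63*exp(2*r) + 8*exp(r) + 1)*(-7*exp(2*r) + 2*exp(r) + 1) - 2*(-21*exp(2*r) + 4*exp(r) + 1)^2)*exp(-r)/(-7*exp(2*r) + 2*exp(r) + 1)^3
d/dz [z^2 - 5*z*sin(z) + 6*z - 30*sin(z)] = -5*z*cos(z) + 2*z - 5*sin(z) - 30*cos(z) + 6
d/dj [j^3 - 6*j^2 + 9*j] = 3*j^2 - 12*j + 9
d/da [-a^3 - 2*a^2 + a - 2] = -3*a^2 - 4*a + 1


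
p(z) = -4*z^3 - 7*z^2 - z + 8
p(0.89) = -1.25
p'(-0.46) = 2.90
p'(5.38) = -423.65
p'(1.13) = -32.14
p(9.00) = -3484.00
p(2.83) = -141.55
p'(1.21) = -35.51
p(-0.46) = 7.37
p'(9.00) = -1099.00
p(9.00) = -3484.00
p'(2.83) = -136.73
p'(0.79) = -19.55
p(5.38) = -822.87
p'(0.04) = -1.58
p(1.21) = -10.54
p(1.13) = -7.84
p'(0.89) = -22.97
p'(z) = -12*z^2 - 14*z - 1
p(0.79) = 0.87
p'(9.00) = -1099.00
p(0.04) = 7.95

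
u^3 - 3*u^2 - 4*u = u*(u - 4)*(u + 1)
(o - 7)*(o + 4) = o^2 - 3*o - 28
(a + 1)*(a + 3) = a^2 + 4*a + 3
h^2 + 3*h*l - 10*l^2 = (h - 2*l)*(h + 5*l)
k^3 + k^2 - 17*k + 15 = (k - 3)*(k - 1)*(k + 5)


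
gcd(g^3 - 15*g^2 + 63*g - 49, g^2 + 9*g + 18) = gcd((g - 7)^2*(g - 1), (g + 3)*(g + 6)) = 1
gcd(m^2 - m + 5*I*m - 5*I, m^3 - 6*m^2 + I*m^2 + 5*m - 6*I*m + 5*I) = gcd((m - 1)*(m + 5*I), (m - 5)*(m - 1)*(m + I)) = m - 1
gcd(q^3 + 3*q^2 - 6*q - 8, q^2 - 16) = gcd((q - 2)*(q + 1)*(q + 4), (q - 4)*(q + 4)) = q + 4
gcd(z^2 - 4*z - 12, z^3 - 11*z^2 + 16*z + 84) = z^2 - 4*z - 12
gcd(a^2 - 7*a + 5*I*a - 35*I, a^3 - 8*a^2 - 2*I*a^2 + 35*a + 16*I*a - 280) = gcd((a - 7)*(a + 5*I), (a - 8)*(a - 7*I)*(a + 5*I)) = a + 5*I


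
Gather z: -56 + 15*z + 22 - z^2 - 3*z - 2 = -z^2 + 12*z - 36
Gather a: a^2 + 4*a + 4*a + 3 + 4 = a^2 + 8*a + 7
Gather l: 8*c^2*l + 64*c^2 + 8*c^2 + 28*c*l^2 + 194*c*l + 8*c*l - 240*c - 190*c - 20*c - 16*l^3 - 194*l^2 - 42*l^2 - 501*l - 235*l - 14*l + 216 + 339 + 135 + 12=72*c^2 - 450*c - 16*l^3 + l^2*(28*c - 236) + l*(8*c^2 + 202*c - 750) + 702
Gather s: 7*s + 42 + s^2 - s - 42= s^2 + 6*s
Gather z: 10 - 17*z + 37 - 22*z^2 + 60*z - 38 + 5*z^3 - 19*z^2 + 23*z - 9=5*z^3 - 41*z^2 + 66*z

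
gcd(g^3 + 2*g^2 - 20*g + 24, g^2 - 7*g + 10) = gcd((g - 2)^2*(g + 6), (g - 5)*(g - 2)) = g - 2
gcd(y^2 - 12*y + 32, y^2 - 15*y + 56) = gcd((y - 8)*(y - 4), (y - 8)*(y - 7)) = y - 8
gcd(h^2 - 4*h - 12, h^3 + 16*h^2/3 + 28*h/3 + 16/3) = h + 2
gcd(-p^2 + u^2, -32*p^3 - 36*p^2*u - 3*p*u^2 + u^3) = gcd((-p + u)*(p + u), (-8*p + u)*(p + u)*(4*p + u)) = p + u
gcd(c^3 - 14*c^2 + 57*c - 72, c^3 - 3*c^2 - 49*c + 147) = c - 3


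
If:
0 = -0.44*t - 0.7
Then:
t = -1.59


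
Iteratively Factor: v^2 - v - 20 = (v - 5)*(v + 4)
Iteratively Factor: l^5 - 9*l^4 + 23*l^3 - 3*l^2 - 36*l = (l + 1)*(l^4 - 10*l^3 + 33*l^2 - 36*l) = l*(l + 1)*(l^3 - 10*l^2 + 33*l - 36) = l*(l - 4)*(l + 1)*(l^2 - 6*l + 9) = l*(l - 4)*(l - 3)*(l + 1)*(l - 3)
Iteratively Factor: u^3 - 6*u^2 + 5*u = (u)*(u^2 - 6*u + 5) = u*(u - 1)*(u - 5)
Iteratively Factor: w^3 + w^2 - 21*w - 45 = (w + 3)*(w^2 - 2*w - 15) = (w - 5)*(w + 3)*(w + 3)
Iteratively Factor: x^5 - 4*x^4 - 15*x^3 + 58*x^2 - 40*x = (x - 1)*(x^4 - 3*x^3 - 18*x^2 + 40*x) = (x - 1)*(x + 4)*(x^3 - 7*x^2 + 10*x) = (x - 5)*(x - 1)*(x + 4)*(x^2 - 2*x) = (x - 5)*(x - 2)*(x - 1)*(x + 4)*(x)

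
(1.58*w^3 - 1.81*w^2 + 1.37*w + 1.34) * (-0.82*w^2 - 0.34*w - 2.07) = -1.2956*w^5 + 0.947*w^4 - 3.7786*w^3 + 2.1821*w^2 - 3.2915*w - 2.7738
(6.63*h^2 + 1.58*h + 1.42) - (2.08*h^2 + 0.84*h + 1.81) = 4.55*h^2 + 0.74*h - 0.39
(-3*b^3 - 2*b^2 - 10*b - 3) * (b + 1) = -3*b^4 - 5*b^3 - 12*b^2 - 13*b - 3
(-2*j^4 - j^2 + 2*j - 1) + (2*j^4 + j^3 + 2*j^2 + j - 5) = j^3 + j^2 + 3*j - 6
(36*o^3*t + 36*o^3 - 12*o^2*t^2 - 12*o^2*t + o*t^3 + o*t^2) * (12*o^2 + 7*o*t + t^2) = 432*o^5*t + 432*o^5 + 108*o^4*t^2 + 108*o^4*t - 36*o^3*t^3 - 36*o^3*t^2 - 5*o^2*t^4 - 5*o^2*t^3 + o*t^5 + o*t^4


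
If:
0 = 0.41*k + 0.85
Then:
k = -2.07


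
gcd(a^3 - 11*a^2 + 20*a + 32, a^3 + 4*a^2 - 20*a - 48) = a - 4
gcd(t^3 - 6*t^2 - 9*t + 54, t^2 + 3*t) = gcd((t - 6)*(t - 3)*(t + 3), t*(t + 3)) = t + 3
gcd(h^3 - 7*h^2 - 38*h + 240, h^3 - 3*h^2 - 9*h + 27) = 1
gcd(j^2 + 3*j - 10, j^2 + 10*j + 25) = j + 5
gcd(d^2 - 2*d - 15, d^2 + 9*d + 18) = d + 3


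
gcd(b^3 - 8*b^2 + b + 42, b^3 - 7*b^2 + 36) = b^2 - b - 6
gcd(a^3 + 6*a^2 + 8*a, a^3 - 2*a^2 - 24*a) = a^2 + 4*a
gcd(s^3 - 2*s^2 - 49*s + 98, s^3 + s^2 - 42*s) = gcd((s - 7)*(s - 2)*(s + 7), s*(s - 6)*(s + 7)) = s + 7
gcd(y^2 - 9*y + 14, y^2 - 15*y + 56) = y - 7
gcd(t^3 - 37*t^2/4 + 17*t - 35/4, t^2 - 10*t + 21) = t - 7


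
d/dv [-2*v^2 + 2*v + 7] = 2 - 4*v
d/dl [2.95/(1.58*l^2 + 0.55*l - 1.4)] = (-9.322*l - 1.6225)/(1.58*l^2 + 0.55*l - 1.4)^2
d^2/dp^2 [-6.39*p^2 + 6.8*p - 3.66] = -12.7800000000000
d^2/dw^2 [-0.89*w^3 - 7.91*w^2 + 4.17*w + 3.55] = -5.34*w - 15.82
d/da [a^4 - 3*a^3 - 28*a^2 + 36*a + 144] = 4*a^3 - 9*a^2 - 56*a + 36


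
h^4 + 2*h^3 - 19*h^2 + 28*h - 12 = (h - 2)*(h - 1)^2*(h + 6)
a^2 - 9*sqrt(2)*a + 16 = (a - 8*sqrt(2))*(a - sqrt(2))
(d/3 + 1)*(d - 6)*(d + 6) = d^3/3 + d^2 - 12*d - 36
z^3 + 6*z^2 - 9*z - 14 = (z - 2)*(z + 1)*(z + 7)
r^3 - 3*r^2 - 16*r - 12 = (r - 6)*(r + 1)*(r + 2)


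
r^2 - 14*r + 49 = (r - 7)^2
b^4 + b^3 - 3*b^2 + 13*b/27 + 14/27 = (b - 1)*(b - 2/3)*(b + 1/3)*(b + 7/3)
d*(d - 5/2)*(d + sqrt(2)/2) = d^3 - 5*d^2/2 + sqrt(2)*d^2/2 - 5*sqrt(2)*d/4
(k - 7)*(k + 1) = k^2 - 6*k - 7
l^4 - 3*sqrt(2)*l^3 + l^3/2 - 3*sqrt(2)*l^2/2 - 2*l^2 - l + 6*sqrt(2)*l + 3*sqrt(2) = (l + 1/2)*(l - 3*sqrt(2))*(l - sqrt(2))*(l + sqrt(2))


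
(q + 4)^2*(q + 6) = q^3 + 14*q^2 + 64*q + 96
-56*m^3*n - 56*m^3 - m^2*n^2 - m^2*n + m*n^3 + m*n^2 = (-8*m + n)*(7*m + n)*(m*n + m)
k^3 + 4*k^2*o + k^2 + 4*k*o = k*(k + 1)*(k + 4*o)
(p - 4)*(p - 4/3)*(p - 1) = p^3 - 19*p^2/3 + 32*p/3 - 16/3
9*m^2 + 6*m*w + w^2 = (3*m + w)^2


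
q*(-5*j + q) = -5*j*q + q^2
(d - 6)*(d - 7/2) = d^2 - 19*d/2 + 21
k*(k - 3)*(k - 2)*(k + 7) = k^4 + 2*k^3 - 29*k^2 + 42*k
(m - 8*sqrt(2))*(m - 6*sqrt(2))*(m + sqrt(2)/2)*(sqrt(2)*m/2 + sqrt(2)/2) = sqrt(2)*m^4/2 - 27*m^3/2 + sqrt(2)*m^3/2 - 27*m^2/2 + 41*sqrt(2)*m^2 + 48*m + 41*sqrt(2)*m + 48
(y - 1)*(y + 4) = y^2 + 3*y - 4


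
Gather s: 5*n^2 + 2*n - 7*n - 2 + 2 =5*n^2 - 5*n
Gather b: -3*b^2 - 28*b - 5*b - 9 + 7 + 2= -3*b^2 - 33*b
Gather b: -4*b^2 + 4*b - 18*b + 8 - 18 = -4*b^2 - 14*b - 10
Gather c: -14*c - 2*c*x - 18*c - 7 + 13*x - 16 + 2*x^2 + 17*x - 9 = c*(-2*x - 32) + 2*x^2 + 30*x - 32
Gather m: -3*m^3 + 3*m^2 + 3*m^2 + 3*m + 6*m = -3*m^3 + 6*m^2 + 9*m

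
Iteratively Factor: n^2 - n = (n - 1)*(n)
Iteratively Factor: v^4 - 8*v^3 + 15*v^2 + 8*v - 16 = (v - 1)*(v^3 - 7*v^2 + 8*v + 16) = (v - 1)*(v + 1)*(v^2 - 8*v + 16) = (v - 4)*(v - 1)*(v + 1)*(v - 4)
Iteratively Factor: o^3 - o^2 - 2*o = (o - 2)*(o^2 + o) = (o - 2)*(o + 1)*(o)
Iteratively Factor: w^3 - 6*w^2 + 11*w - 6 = (w - 1)*(w^2 - 5*w + 6) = (w - 3)*(w - 1)*(w - 2)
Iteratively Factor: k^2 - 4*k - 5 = (k + 1)*(k - 5)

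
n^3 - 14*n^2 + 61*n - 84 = (n - 7)*(n - 4)*(n - 3)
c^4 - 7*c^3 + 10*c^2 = c^2*(c - 5)*(c - 2)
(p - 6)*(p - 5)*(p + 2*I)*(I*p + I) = I*p^4 - 2*p^3 - 10*I*p^3 + 20*p^2 + 19*I*p^2 - 38*p + 30*I*p - 60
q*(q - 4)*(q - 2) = q^3 - 6*q^2 + 8*q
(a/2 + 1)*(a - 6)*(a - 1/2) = a^3/2 - 9*a^2/4 - 5*a + 3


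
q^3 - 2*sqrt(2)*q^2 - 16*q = q*(q - 4*sqrt(2))*(q + 2*sqrt(2))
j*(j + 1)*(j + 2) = j^3 + 3*j^2 + 2*j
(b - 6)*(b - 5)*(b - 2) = b^3 - 13*b^2 + 52*b - 60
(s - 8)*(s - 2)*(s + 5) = s^3 - 5*s^2 - 34*s + 80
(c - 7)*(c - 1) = c^2 - 8*c + 7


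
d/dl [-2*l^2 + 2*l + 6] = 2 - 4*l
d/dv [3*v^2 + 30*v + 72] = 6*v + 30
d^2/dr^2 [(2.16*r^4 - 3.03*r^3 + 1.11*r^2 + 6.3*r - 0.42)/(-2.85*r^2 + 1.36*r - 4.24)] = (-35.0892*r^6 + 50.23296*r^5 - 180.579456*r^4 + 26.3181*r^3 - 469.864404*r^2 + 773.840448*r - 121.163808)/(23.149125*r^6 - 33.1398*r^5 + 119.13228*r^4 - 101.120896*r^3 + 177.235392*r^2 - 73.348608*r + 76.225024)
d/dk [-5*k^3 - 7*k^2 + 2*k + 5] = -15*k^2 - 14*k + 2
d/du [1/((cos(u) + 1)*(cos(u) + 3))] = 2*(cos(u) + 2)*sin(u)/((cos(u) + 1)^2*(cos(u) + 3)^2)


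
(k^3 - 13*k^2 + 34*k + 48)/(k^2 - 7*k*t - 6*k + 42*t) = (-k^2 + 7*k + 8)/(-k + 7*t)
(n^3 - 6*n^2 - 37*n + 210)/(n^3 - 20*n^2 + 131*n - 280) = (n + 6)/(n - 8)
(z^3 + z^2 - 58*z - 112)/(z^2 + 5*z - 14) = (z^2 - 6*z - 16)/(z - 2)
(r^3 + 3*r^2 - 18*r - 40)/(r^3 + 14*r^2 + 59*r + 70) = (r - 4)/(r + 7)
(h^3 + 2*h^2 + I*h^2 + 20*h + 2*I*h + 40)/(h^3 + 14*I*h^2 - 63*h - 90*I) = (h^2 + h*(2 - 4*I) - 8*I)/(h^2 + 9*I*h - 18)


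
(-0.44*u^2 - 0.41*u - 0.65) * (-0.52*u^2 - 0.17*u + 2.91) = 0.2288*u^4 + 0.288*u^3 - 0.8727*u^2 - 1.0826*u - 1.8915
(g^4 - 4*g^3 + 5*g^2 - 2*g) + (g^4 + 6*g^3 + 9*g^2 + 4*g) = 2*g^4 + 2*g^3 + 14*g^2 + 2*g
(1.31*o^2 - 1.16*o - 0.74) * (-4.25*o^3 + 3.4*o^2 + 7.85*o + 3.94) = -5.5675*o^5 + 9.384*o^4 + 9.4845*o^3 - 6.4606*o^2 - 10.3794*o - 2.9156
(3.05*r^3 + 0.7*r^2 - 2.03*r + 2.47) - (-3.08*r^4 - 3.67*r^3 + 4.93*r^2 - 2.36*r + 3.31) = 3.08*r^4 + 6.72*r^3 - 4.23*r^2 + 0.33*r - 0.84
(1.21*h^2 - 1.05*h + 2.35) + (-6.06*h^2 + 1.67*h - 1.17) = -4.85*h^2 + 0.62*h + 1.18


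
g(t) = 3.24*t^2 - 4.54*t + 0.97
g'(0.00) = -4.54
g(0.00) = 0.97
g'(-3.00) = -23.98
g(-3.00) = 43.75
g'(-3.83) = -29.36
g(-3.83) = 65.89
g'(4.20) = 22.68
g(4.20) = 39.06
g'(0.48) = -1.43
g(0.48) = -0.46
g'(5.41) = 30.52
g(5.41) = 71.24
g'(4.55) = 24.94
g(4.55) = 47.39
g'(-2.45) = -20.42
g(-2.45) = 31.54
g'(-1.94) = -17.11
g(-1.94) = 21.97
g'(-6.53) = -46.85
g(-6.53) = 168.77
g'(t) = 6.48*t - 4.54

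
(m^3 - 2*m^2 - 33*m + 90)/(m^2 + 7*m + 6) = (m^2 - 8*m + 15)/(m + 1)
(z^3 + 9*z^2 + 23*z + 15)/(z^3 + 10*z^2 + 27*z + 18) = (z + 5)/(z + 6)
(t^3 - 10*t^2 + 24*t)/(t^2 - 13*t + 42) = t*(t - 4)/(t - 7)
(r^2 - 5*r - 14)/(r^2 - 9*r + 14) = (r + 2)/(r - 2)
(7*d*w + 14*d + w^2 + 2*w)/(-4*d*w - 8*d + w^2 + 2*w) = (7*d + w)/(-4*d + w)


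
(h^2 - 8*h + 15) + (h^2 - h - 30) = 2*h^2 - 9*h - 15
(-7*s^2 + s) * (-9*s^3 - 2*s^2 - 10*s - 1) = 63*s^5 + 5*s^4 + 68*s^3 - 3*s^2 - s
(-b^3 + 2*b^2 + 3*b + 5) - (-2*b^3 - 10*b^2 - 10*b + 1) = b^3 + 12*b^2 + 13*b + 4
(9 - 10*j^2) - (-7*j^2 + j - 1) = -3*j^2 - j + 10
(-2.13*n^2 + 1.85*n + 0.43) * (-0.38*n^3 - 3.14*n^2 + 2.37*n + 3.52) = 0.8094*n^5 + 5.9852*n^4 - 11.0205*n^3 - 4.4633*n^2 + 7.5311*n + 1.5136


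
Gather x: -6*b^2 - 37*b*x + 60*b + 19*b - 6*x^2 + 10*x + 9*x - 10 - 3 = -6*b^2 + 79*b - 6*x^2 + x*(19 - 37*b) - 13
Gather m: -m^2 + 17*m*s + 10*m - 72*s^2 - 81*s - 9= -m^2 + m*(17*s + 10) - 72*s^2 - 81*s - 9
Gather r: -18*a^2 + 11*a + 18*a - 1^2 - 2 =-18*a^2 + 29*a - 3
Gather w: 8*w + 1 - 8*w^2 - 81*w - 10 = -8*w^2 - 73*w - 9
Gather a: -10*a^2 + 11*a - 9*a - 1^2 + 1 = -10*a^2 + 2*a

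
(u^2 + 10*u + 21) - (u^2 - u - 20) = 11*u + 41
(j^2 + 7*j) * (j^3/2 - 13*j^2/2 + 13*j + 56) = j^5/2 - 3*j^4 - 65*j^3/2 + 147*j^2 + 392*j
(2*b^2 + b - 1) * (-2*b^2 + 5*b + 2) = -4*b^4 + 8*b^3 + 11*b^2 - 3*b - 2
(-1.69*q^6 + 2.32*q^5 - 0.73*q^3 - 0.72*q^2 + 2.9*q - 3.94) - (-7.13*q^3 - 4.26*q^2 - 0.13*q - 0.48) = -1.69*q^6 + 2.32*q^5 + 6.4*q^3 + 3.54*q^2 + 3.03*q - 3.46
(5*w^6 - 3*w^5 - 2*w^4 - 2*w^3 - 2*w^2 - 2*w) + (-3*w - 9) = 5*w^6 - 3*w^5 - 2*w^4 - 2*w^3 - 2*w^2 - 5*w - 9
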